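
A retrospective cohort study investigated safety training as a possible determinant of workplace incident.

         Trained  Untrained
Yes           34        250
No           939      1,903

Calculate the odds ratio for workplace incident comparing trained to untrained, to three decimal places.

0.276

Reading the table with exposure as columns: a = 34 (Trained, case), b = 939 (Trained, non-case), c = 250 (Untrained, case), d = 1903.
OR = (a·d)/(b·c) = (34 × 1903) / (939 × 250) = 64702 / 234750 = 0.27562
Exposure is associated with lower odds of workplace incident (OR = 0.28 < 1).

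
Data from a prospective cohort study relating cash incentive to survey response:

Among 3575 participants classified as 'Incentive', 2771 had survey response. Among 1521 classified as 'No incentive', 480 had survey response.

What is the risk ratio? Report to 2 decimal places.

From the description: a = 2771, b = 804, c = 480, d = 1041.
Risk in exposed = 2771/3575 = 0.77510; risk in unexposed = 480/1521 = 0.31558.
RR = 0.77510 / 0.31558 = 2.45611
The risk among the exposed is 2.46 times that among the unexposed.

2.46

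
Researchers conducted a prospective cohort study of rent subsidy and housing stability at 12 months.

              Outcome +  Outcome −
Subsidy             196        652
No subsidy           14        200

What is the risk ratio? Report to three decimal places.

3.533

Cells: a = 196, b = 652, c = 14, d = 200.
Risk in exposed = 196/848 = 0.23113; risk in unexposed = 14/214 = 0.06542.
RR = 0.23113 / 0.06542 = 3.53302
The risk among the exposed is 3.53 times that among the unexposed.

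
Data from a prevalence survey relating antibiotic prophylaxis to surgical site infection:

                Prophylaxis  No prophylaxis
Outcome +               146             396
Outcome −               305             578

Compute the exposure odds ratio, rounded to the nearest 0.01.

0.70

Reading the table with exposure as columns: a = 146 (Prophylaxis, case), b = 305 (Prophylaxis, non-case), c = 396 (No prophylaxis, case), d = 578.
OR = (a·d)/(b·c) = (146 × 578) / (305 × 396) = 84388 / 120780 = 0.69869
Exposure is associated with lower odds of surgical site infection (OR = 0.70 < 1).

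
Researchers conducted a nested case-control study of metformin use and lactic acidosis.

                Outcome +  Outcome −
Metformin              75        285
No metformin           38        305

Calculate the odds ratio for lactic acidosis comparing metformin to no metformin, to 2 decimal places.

2.11

Cells: a = 75, b = 285, c = 38, d = 305.
OR = (a·d)/(b·c) = (75 × 305) / (285 × 38) = 22875 / 10830 = 2.11219
The odds of lactic acidosis are about 2.11 times as high in the metformin group.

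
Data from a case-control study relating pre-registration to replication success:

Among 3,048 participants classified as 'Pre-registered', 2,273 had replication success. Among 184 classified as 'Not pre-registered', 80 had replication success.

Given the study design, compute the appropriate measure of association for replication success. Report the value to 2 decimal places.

3.81

From the description: a = 2273, b = 775, c = 80, d = 104.
This is a case-control study: participants were sampled on outcome status, so risks in the source population cannot be estimated directly — relative risk is not valid here. The odds ratio is the appropriate measure.
OR = (a·d)/(b·c) = (2273 × 104) / (775 × 80) = 236392 / 62000 = 3.81277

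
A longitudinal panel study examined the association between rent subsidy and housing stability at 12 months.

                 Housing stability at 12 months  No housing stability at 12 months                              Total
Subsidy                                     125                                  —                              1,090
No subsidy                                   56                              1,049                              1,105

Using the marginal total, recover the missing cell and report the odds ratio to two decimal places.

The missing cell is in the exposed row: 1090 − 125 = 965.
So a = 125, b = 965, c = 56, d = 1049.
OR = (a·d)/(b·c) = (125 × 1049) / (965 × 56) = 131125 / 54040 = 2.42644

2.43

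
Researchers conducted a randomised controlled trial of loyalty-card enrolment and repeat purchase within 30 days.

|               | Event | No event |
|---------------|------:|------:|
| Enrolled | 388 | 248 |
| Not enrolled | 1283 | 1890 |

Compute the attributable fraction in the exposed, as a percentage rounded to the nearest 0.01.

Cells: a = 388, b = 248, c = 1283, d = 1890.
Risk in exposed = 388/636 = 0.61006; risk in unexposed = 1283/3173 = 0.40435.
RR = 0.61006/0.40435 = 1.50875
AR% = (RR − 1)/RR × 100 = (1.50875 − 1)/1.50875 × 100 = 33.7201%

33.72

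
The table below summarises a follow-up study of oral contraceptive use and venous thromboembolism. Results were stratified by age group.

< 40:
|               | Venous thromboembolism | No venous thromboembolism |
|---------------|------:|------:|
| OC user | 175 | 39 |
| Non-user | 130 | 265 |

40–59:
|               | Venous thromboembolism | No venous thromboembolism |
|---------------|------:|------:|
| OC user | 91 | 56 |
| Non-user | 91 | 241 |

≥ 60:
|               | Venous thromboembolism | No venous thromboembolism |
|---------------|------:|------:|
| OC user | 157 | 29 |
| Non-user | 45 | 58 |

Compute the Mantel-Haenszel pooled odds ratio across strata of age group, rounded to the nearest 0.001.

6.535

OR_MH = Σ(aᵢdᵢ/nᵢ) / Σ(bᵢcᵢ/nᵢ), where nᵢ is the stratum total.
Stratum 1 (< 40): n = 609; a·d/n = 175·265/609 = 76.1494; b·c/n = 39·130/609 = 8.3251
Stratum 2 (40–59): n = 479; a·d/n = 91·241/479 = 45.7850; b·c/n = 56·91/479 = 10.6388
Stratum 3 (≥ 60): n = 289; a·d/n = 157·58/289 = 31.5087; b·c/n = 29·45/289 = 4.5156
OR_MH = (76.1494 + 45.7850 + 31.5087) / (8.3251 + 10.6388 + 4.5156) = 153.4430 / 23.4795 = 6.53519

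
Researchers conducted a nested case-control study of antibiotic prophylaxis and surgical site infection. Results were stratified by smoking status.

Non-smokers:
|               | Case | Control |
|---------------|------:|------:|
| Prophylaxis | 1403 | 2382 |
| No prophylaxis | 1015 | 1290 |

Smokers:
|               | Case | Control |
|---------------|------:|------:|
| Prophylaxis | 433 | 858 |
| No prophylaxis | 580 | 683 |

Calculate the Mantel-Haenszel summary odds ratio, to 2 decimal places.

0.70

OR_MH = Σ(aᵢdᵢ/nᵢ) / Σ(bᵢcᵢ/nᵢ), where nᵢ is the stratum total.
Stratum 1 (Non-smokers): n = 6090; a·d/n = 1403·1290/6090 = 297.1872; b·c/n = 2382·1015/6090 = 397.0000
Stratum 2 (Smokers): n = 2554; a·d/n = 433·683/2554 = 115.7944; b·c/n = 858·580/2554 = 194.8473
OR_MH = (297.1872 + 115.7944) / (397.0000 + 194.8473) = 412.9816 / 591.8473 = 0.69778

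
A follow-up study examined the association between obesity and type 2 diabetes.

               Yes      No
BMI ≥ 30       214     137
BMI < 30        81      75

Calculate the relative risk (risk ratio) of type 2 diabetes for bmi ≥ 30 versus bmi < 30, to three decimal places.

1.174

Cells: a = 214, b = 137, c = 81, d = 75.
Risk in exposed = 214/351 = 0.60969; risk in unexposed = 81/156 = 0.51923.
RR = 0.60969 / 0.51923 = 1.17421
The risk among the exposed is 1.17 times that among the unexposed.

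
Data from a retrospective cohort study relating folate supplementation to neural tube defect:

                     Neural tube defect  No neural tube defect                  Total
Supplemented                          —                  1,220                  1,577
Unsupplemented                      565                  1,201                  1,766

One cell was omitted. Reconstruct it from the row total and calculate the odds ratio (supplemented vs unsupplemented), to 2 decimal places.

0.62

The missing cell is in the exposed row: 1577 − 1220 = 357.
So a = 357, b = 1220, c = 565, d = 1201.
OR = (a·d)/(b·c) = (357 × 1201) / (1220 × 565) = 428757 / 689300 = 0.62202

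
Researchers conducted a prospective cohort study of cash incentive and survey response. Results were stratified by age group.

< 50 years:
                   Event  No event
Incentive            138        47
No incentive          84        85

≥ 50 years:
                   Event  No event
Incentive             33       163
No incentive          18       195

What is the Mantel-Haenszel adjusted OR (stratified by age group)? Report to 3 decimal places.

2.667

OR_MH = Σ(aᵢdᵢ/nᵢ) / Σ(bᵢcᵢ/nᵢ), where nᵢ is the stratum total.
Stratum 1 (< 50 years): n = 354; a·d/n = 138·85/354 = 33.1356; b·c/n = 47·84/354 = 11.1525
Stratum 2 (≥ 50 years): n = 409; a·d/n = 33·195/409 = 15.7335; b·c/n = 163·18/409 = 7.1736
OR_MH = (33.1356 + 15.7335) / (11.1525 + 7.1736) = 48.8691 / 18.3261 = 2.66663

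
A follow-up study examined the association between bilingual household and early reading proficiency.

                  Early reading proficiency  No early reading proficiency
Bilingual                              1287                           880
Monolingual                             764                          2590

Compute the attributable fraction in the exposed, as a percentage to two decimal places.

61.65

Cells: a = 1287, b = 880, c = 764, d = 2590.
Risk in exposed = 1287/2167 = 0.59391; risk in unexposed = 764/3354 = 0.22779.
RR = 0.59391/0.22779 = 2.60729
AR% = (RR − 1)/RR × 100 = (2.60729 − 1)/2.60729 × 100 = 61.6460%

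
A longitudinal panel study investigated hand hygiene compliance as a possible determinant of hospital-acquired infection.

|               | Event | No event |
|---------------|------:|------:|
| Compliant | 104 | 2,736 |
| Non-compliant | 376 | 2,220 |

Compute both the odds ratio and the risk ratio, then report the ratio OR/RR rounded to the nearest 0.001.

Cells: a = 104, b = 2736, c = 376, d = 2220.
OR = (104·2220)/(2736·376) = 230880/1028736 = 0.22443
Risk in exposed = 104/2840 = 0.03662; risk in unexposed = 376/2596 = 0.14484; RR = 0.25283
OR/RR = 0.22443 / 0.25283 = 0.88767
The outcome is not rare, so the OR lies further from 1 than the RR.

0.888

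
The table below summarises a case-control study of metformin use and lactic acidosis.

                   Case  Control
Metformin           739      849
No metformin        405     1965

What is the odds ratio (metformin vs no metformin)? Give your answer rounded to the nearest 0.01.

4.22

Cells: a = 739, b = 849, c = 405, d = 1965.
OR = (a·d)/(b·c) = (739 × 1965) / (849 × 405) = 1452135 / 343845 = 4.22323
The odds of lactic acidosis are about 4.22 times as high in the metformin group.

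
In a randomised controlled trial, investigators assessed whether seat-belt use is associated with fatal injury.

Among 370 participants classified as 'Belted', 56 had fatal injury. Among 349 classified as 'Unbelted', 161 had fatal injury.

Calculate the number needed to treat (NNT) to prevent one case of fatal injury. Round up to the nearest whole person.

4

Risk in treated group = 56/370 = 0.15135; risk in control = 161/349 = 0.46132.
Absolute risk reduction = 0.46132 − 0.15135 = 0.30997
NNT = 1 / ARR = 1 / 0.30997 = 3.226 → round up → 4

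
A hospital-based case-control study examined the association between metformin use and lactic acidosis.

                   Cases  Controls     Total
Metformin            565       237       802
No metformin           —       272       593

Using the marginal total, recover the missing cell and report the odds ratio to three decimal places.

The missing cell is in the unexposed row: 593 − 272 = 321.
So a = 565, b = 237, c = 321, d = 272.
OR = (a·d)/(b·c) = (565 × 272) / (237 × 321) = 153680 / 76077 = 2.02006

2.020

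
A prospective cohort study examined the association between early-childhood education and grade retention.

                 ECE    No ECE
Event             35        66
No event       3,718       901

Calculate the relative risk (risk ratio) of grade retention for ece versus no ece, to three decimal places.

Reading the table with exposure as columns: a = 35 (ECE, case), b = 3718 (ECE, non-case), c = 66 (No ECE, case), d = 901.
Risk in exposed = 35/3753 = 0.00933; risk in unexposed = 66/967 = 0.06825.
RR = 0.00933 / 0.06825 = 0.13664
The risk is 86% lower among the exposed than among the unexposed.

0.137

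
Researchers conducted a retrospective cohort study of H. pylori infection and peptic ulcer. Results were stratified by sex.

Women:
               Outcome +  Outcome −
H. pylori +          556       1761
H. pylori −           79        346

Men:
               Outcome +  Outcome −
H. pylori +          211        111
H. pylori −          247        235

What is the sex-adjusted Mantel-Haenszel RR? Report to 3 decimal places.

RR_MH = Σ(aᵢ·n₀ᵢ/nᵢ) / Σ(cᵢ·n₁ᵢ/nᵢ), with n₁ᵢ = aᵢ+bᵢ (exposed), n₀ᵢ = cᵢ+dᵢ (unexposed), nᵢ = n₁ᵢ+n₀ᵢ.
Stratum 1 (Women): n₁ = 2317, n₀ = 425, n = 2742; a·n₀/n = 556·425/2742 = 86.1780; c·n₁/n = 79·2317/2742 = 66.7553
Stratum 2 (Men): n₁ = 322, n₀ = 482, n = 804; a·n₀/n = 211·482/804 = 126.4950; c·n₁/n = 247·322/804 = 98.9229
RR_MH = (86.1780 + 126.4950) / (66.7553 + 98.9229) = 212.6730 / 165.6782 = 1.28365

1.284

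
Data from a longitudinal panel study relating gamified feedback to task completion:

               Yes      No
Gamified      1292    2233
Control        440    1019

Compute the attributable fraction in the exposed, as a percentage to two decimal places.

17.72

Cells: a = 1292, b = 2233, c = 440, d = 1019.
Risk in exposed = 1292/3525 = 0.36652; risk in unexposed = 440/1459 = 0.30158.
RR = 0.36652/0.30158 = 1.21536
AR% = (RR − 1)/RR × 100 = (1.21536 − 1)/1.21536 × 100 = 17.7201%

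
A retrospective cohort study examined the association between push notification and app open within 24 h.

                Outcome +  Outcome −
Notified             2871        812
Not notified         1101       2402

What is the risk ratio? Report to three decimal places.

Cells: a = 2871, b = 812, c = 1101, d = 2402.
Risk in exposed = 2871/3683 = 0.77953; risk in unexposed = 1101/3503 = 0.31430.
RR = 0.77953 / 0.31430 = 2.48019
The risk among the exposed is 2.48 times that among the unexposed.

2.480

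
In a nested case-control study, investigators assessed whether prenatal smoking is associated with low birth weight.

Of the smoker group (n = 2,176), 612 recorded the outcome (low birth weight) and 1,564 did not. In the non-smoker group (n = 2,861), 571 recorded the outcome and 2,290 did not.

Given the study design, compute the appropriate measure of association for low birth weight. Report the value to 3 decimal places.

1.569

From the description: a = 612, b = 1564, c = 571, d = 2290.
This is a nested case-control study: participants were sampled on outcome status, so risks in the source population cannot be estimated directly — relative risk is not valid here. The odds ratio is the appropriate measure.
OR = (a·d)/(b·c) = (612 × 2290) / (1564 × 571) = 1401480 / 893044 = 1.56933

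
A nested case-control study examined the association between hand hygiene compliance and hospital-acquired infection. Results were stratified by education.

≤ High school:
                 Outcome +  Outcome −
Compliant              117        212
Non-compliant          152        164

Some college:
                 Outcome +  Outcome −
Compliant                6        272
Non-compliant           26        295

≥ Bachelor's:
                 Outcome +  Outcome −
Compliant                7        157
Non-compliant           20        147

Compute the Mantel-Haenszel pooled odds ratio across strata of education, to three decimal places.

OR_MH = Σ(aᵢdᵢ/nᵢ) / Σ(bᵢcᵢ/nᵢ), where nᵢ is the stratum total.
Stratum 1 (≤ High school): n = 645; a·d/n = 117·164/645 = 29.7488; b·c/n = 212·152/645 = 49.9597
Stratum 2 (Some college): n = 599; a·d/n = 6·295/599 = 2.9549; b·c/n = 272·26/599 = 11.8063
Stratum 3 (≥ Bachelor's): n = 331; a·d/n = 7·147/331 = 3.1088; b·c/n = 157·20/331 = 9.4864
OR_MH = (29.7488 + 2.9549 + 3.1088) / (49.9597 + 11.8063 + 9.4864) = 35.8125 / 71.2524 = 0.50261

0.503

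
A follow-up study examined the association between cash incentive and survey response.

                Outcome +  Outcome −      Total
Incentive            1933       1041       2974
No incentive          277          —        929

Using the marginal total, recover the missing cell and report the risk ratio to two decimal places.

2.18

The missing cell is in the unexposed row: 929 − 277 = 652.
So a = 1933, b = 1041, c = 277, d = 652.
RR = [a/(a+b)] / [c/(c+d)] = (1933/2974) / (277/929) = 0.64997/0.29817 = 2.17985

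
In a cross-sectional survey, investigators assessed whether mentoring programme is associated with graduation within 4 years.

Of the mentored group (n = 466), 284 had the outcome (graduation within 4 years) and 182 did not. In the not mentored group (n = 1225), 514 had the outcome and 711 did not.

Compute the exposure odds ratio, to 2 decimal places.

2.16

From the description: a = 284, b = 182, c = 514, d = 711.
OR = (a·d)/(b·c) = (284 × 711) / (182 × 514) = 201924 / 93548 = 2.15851
The odds of graduation within 4 years are about 2.16 times as high in the mentored group.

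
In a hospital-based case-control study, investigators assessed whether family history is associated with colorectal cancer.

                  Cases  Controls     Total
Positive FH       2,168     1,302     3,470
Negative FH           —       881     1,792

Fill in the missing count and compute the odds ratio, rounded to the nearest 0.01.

1.61

The missing cell is in the unexposed row: 1792 − 881 = 911.
So a = 2168, b = 1302, c = 911, d = 881.
OR = (a·d)/(b·c) = (2168 × 881) / (1302 × 911) = 1910008 / 1186122 = 1.61030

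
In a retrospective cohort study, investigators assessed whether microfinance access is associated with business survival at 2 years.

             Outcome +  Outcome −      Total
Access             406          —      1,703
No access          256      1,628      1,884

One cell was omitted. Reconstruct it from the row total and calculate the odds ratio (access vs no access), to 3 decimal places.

1.991

The missing cell is in the exposed row: 1703 − 406 = 1297.
So a = 406, b = 1297, c = 256, d = 1628.
OR = (a·d)/(b·c) = (406 × 1628) / (1297 × 256) = 660968 / 332032 = 1.99068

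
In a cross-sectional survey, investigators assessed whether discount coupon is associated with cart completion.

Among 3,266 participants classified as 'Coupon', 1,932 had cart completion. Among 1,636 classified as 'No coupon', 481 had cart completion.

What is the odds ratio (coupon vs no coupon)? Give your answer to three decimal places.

3.478

From the description: a = 1932, b = 1334, c = 481, d = 1155.
OR = (a·d)/(b·c) = (1932 × 1155) / (1334 × 481) = 2231460 / 641654 = 3.47767
The odds of cart completion are about 3.48 times as high in the coupon group.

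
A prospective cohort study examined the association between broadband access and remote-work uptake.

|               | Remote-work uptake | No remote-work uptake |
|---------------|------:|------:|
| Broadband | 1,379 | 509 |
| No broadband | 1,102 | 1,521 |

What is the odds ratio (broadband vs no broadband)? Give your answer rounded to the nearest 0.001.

Cells: a = 1379, b = 509, c = 1102, d = 1521.
OR = (a·d)/(b·c) = (1379 × 1521) / (509 × 1102) = 2097459 / 560918 = 3.73933
The odds of remote-work uptake are about 3.74 times as high in the broadband group.

3.739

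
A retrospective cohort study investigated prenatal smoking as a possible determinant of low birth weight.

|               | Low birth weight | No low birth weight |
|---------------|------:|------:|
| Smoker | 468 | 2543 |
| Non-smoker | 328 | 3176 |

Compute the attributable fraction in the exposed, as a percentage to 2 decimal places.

39.78

Cells: a = 468, b = 2543, c = 328, d = 3176.
Risk in exposed = 468/3011 = 0.15543; risk in unexposed = 328/3504 = 0.09361.
RR = 0.15543/0.09361 = 1.66045
AR% = (RR − 1)/RR × 100 = (1.66045 − 1)/1.66045 × 100 = 39.7753%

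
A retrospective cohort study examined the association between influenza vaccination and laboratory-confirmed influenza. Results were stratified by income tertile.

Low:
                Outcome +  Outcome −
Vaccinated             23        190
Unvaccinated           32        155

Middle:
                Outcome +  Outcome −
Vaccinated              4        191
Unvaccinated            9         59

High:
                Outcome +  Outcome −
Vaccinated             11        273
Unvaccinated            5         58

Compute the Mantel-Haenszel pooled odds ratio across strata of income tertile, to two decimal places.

OR_MH = Σ(aᵢdᵢ/nᵢ) / Σ(bᵢcᵢ/nᵢ), where nᵢ is the stratum total.
Stratum 1 (Low): n = 400; a·d/n = 23·155/400 = 8.9125; b·c/n = 190·32/400 = 15.2000
Stratum 2 (Middle): n = 263; a·d/n = 4·59/263 = 0.8973; b·c/n = 191·9/263 = 6.5361
Stratum 3 (High): n = 347; a·d/n = 11·58/347 = 1.8386; b·c/n = 273·5/347 = 3.9337
OR_MH = (8.9125 + 0.8973 + 1.8386) / (15.2000 + 6.5361 + 3.9337) = 11.6485 / 25.6698 = 0.45378

0.45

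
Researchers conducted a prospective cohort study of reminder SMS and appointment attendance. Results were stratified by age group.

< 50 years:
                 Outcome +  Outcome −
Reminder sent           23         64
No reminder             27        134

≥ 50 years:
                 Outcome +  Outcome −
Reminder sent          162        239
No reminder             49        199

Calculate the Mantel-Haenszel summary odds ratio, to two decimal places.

2.48

OR_MH = Σ(aᵢdᵢ/nᵢ) / Σ(bᵢcᵢ/nᵢ), where nᵢ is the stratum total.
Stratum 1 (< 50 years): n = 248; a·d/n = 23·134/248 = 12.4274; b·c/n = 64·27/248 = 6.9677
Stratum 2 (≥ 50 years): n = 649; a·d/n = 162·199/649 = 49.6733; b·c/n = 239·49/649 = 18.0447
OR_MH = (12.4274 + 49.6733) / (6.9677 + 18.0447) = 62.1008 / 25.0124 = 2.48280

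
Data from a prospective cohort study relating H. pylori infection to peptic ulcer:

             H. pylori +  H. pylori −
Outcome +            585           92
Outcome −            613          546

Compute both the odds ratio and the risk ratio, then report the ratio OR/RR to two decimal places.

Reading the table with exposure as columns: a = 585 (H. pylori +, case), b = 613 (H. pylori +, non-case), c = 92 (H. pylori −, case), d = 546.
OR = (585·546)/(613·92) = 319410/56396 = 5.66370
Risk in exposed = 585/1198 = 0.48831; risk in unexposed = 92/638 = 0.14420; RR = 3.38635
OR/RR = 5.66370 / 3.38635 = 1.67251
The outcome is not rare, so the OR lies further from 1 than the RR.

1.67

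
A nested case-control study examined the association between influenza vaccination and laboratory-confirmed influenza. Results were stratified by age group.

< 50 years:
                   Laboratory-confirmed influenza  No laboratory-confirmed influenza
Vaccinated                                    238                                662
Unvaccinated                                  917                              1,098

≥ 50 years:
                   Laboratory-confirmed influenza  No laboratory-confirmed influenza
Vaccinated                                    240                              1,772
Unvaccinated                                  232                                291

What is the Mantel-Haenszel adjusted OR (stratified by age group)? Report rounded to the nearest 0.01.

OR_MH = Σ(aᵢdᵢ/nᵢ) / Σ(bᵢcᵢ/nᵢ), where nᵢ is the stratum total.
Stratum 1 (< 50 years): n = 2915; a·d/n = 238·1098/2915 = 89.6480; b·c/n = 662·917/2915 = 208.2518
Stratum 2 (≥ 50 years): n = 2535; a·d/n = 240·291/2535 = 27.5503; b·c/n = 1772·232/2535 = 162.1712
OR_MH = (89.6480 + 27.5503) / (208.2518 + 162.1712) = 117.1983 / 370.4230 = 0.31639

0.32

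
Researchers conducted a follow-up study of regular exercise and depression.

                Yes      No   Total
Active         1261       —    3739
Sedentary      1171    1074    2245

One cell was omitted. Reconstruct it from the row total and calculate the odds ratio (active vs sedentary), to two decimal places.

0.47

The missing cell is in the exposed row: 3739 − 1261 = 2478.
So a = 1261, b = 2478, c = 1171, d = 1074.
OR = (a·d)/(b·c) = (1261 × 1074) / (2478 × 1171) = 1354314 / 2901738 = 0.46673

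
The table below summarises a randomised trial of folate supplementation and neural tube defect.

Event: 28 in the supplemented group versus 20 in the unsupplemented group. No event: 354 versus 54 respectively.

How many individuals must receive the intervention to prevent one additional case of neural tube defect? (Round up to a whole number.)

6

Risk in treated group = 28/382 = 0.07330; risk in control = 20/74 = 0.27027.
Absolute risk reduction = 0.27027 − 0.07330 = 0.19697
NNT = 1 / ARR = 1 / 0.19697 = 5.077 → round up → 6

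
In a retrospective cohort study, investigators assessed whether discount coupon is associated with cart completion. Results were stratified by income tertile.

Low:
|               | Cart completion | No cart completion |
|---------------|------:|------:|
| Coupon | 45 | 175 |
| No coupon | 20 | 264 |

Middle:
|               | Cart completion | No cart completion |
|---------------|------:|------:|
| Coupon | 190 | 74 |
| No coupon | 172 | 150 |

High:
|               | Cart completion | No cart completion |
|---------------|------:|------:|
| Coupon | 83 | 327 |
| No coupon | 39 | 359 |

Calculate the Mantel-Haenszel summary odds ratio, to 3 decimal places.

OR_MH = Σ(aᵢdᵢ/nᵢ) / Σ(bᵢcᵢ/nᵢ), where nᵢ is the stratum total.
Stratum 1 (Low): n = 504; a·d/n = 45·264/504 = 23.5714; b·c/n = 175·20/504 = 6.9444
Stratum 2 (Middle): n = 586; a·d/n = 190·150/586 = 48.6348; b·c/n = 74·172/586 = 21.7201
Stratum 3 (High): n = 808; a·d/n = 83·359/808 = 36.8775; b·c/n = 327·39/808 = 15.7834
OR_MH = (23.5714 + 48.6348 + 36.8775) / (6.9444 + 21.7201 + 15.7834) = 109.0837 / 44.4480 = 2.45419

2.454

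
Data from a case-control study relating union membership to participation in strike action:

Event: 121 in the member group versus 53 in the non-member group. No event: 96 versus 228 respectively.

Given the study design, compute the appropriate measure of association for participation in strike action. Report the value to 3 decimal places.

From the description: a = 121, b = 96, c = 53, d = 228.
This is a case-control study: participants were sampled on outcome status, so risks in the source population cannot be estimated directly — relative risk is not valid here. The odds ratio is the appropriate measure.
OR = (a·d)/(b·c) = (121 × 228) / (96 × 53) = 27588 / 5088 = 5.42217

5.422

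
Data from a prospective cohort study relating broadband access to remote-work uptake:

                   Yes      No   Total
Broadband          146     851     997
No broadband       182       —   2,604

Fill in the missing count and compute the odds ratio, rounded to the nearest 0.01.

The missing cell is in the unexposed row: 2604 − 182 = 2422.
So a = 146, b = 851, c = 182, d = 2422.
OR = (a·d)/(b·c) = (146 × 2422) / (851 × 182) = 353612 / 154882 = 2.28311

2.28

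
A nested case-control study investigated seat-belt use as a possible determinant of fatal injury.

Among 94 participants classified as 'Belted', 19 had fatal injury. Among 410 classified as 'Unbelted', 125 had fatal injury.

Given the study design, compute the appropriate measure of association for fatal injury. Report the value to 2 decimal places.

From the description: a = 19, b = 75, c = 125, d = 285.
This is a nested case-control study: participants were sampled on outcome status, so risks in the source population cannot be estimated directly — relative risk is not valid here. The odds ratio is the appropriate measure.
OR = (a·d)/(b·c) = (19 × 285) / (75 × 125) = 5415 / 9375 = 0.57760

0.58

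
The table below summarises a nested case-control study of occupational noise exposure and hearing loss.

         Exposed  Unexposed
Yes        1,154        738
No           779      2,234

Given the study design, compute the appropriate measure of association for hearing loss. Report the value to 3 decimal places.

4.484

Reading the table with exposure as columns: a = 1154 (Exposed, case), b = 779 (Exposed, non-case), c = 738 (Unexposed, case), d = 2234.
This is a nested case-control study: participants were sampled on outcome status, so risks in the source population cannot be estimated directly — relative risk is not valid here. The odds ratio is the appropriate measure.
OR = (a·d)/(b·c) = (1154 × 2234) / (779 × 738) = 2578036 / 574902 = 4.48431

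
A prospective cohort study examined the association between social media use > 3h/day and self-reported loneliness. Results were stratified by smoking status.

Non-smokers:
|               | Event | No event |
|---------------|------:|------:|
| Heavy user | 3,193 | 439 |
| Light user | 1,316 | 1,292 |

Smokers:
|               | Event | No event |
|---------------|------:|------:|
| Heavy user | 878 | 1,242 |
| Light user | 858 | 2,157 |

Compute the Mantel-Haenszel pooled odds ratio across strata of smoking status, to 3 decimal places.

OR_MH = Σ(aᵢdᵢ/nᵢ) / Σ(bᵢcᵢ/nᵢ), where nᵢ is the stratum total.
Stratum 1 (Non-smokers): n = 6240; a·d/n = 3193·1292/6240 = 661.1147; b·c/n = 439·1316/6240 = 92.5840
Stratum 2 (Smokers): n = 5135; a·d/n = 878·2157/5135 = 368.8113; b·c/n = 1242·858/5135 = 207.5241
OR_MH = (661.1147 + 368.8113) / (92.5840 + 207.5241) = 1029.9260 / 300.1080 = 3.43185

3.432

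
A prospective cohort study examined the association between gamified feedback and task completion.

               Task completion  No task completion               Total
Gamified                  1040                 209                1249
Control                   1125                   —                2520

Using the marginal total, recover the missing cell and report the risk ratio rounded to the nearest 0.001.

1.865

The missing cell is in the unexposed row: 2520 − 1125 = 1395.
So a = 1040, b = 209, c = 1125, d = 1395.
RR = [a/(a+b)] / [c/(c+d)] = (1040/1249) / (1125/2520) = 0.83267/0.44643 = 1.86517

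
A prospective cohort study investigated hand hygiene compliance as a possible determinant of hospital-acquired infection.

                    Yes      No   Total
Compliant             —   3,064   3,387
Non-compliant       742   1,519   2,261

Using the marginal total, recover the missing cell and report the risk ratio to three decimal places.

0.291

The missing cell is in the exposed row: 3387 − 3064 = 323.
So a = 323, b = 3064, c = 742, d = 1519.
RR = [a/(a+b)] / [c/(c+d)] = (323/3387) / (742/2261) = 0.09536/0.32817 = 0.29059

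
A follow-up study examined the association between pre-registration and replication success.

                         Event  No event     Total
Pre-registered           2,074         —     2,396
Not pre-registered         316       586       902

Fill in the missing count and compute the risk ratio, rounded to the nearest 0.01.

2.47

The missing cell is in the exposed row: 2396 − 2074 = 322.
So a = 2074, b = 322, c = 316, d = 586.
RR = [a/(a+b)] / [c/(c+d)] = (2074/2396) / (316/902) = 0.86561/0.35033 = 2.47082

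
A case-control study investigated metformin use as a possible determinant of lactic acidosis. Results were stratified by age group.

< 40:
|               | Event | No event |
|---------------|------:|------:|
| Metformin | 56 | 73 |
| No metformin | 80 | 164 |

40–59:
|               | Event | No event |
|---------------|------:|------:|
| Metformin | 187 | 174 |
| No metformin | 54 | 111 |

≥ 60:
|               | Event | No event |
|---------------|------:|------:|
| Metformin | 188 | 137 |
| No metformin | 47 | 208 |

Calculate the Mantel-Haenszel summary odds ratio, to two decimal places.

OR_MH = Σ(aᵢdᵢ/nᵢ) / Σ(bᵢcᵢ/nᵢ), where nᵢ is the stratum total.
Stratum 1 (< 40): n = 373; a·d/n = 56·164/373 = 24.6220; b·c/n = 73·80/373 = 15.6568
Stratum 2 (40–59): n = 526; a·d/n = 187·111/526 = 39.4620; b·c/n = 174·54/526 = 17.8631
Stratum 3 (≥ 60): n = 580; a·d/n = 188·208/580 = 67.4207; b·c/n = 137·47/580 = 11.1017
OR_MH = (24.6220 + 39.4620 + 67.4207) / (15.6568 + 17.8631 + 11.1017) = 131.5047 / 44.6217 = 2.94710

2.95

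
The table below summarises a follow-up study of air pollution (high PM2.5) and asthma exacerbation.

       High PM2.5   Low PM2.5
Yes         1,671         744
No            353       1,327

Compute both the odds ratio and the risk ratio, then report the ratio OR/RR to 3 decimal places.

Reading the table with exposure as columns: a = 1671 (High PM2.5, case), b = 353 (High PM2.5, non-case), c = 744 (Low PM2.5, case), d = 1327.
OR = (1671·1327)/(353·744) = 2217417/262632 = 8.44306
Risk in exposed = 1671/2024 = 0.82559; risk in unexposed = 744/2071 = 0.35925; RR = 2.29812
OR/RR = 8.44306 / 2.29812 = 3.67389
The outcome is not rare, so the OR lies further from 1 than the RR.

3.674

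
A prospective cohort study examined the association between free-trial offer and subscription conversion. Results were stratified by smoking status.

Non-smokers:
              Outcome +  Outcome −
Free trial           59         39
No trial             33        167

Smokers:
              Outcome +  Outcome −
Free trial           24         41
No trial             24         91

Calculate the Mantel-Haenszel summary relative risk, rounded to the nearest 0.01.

RR_MH = Σ(aᵢ·n₀ᵢ/nᵢ) / Σ(cᵢ·n₁ᵢ/nᵢ), with n₁ᵢ = aᵢ+bᵢ (exposed), n₀ᵢ = cᵢ+dᵢ (unexposed), nᵢ = n₁ᵢ+n₀ᵢ.
Stratum 1 (Non-smokers): n₁ = 98, n₀ = 200, n = 298; a·n₀/n = 59·200/298 = 39.5973; c·n₁/n = 33·98/298 = 10.8523
Stratum 2 (Smokers): n₁ = 65, n₀ = 115, n = 180; a·n₀/n = 24·115/180 = 15.3333; c·n₁/n = 24·65/180 = 8.6667
RR_MH = (39.5973 + 15.3333) / (10.8523 + 8.6667) = 54.9306 / 19.5190 = 2.81421

2.81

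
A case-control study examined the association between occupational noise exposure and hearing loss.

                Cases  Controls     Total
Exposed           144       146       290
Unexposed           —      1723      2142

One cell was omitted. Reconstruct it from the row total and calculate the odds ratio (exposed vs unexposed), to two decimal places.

The missing cell is in the unexposed row: 2142 − 1723 = 419.
So a = 144, b = 146, c = 419, d = 1723.
OR = (a·d)/(b·c) = (144 × 1723) / (146 × 419) = 248112 / 61174 = 4.05584

4.06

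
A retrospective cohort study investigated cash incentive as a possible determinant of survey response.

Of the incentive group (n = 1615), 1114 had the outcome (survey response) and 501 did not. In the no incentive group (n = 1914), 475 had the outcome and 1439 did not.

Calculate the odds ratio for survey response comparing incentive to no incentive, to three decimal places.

From the description: a = 1114, b = 501, c = 475, d = 1439.
OR = (a·d)/(b·c) = (1114 × 1439) / (501 × 475) = 1603046 / 237975 = 6.73619
The odds of survey response are about 6.74 times as high in the incentive group.

6.736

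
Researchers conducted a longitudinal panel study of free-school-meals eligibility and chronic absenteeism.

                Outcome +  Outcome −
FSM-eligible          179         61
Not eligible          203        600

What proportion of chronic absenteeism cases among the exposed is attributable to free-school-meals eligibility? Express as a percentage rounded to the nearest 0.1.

66.1

Cells: a = 179, b = 61, c = 203, d = 600.
Risk in exposed = 179/240 = 0.74583; risk in unexposed = 203/803 = 0.25280.
RR = 0.74583/0.25280 = 2.95027
AR% = (RR − 1)/RR × 100 = (2.95027 − 1)/2.95027 × 100 = 66.1048%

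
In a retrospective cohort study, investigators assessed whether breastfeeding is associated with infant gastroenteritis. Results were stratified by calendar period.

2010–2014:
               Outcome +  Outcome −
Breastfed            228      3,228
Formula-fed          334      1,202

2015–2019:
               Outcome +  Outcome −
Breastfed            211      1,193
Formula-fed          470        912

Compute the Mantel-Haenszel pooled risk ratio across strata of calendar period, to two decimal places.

RR_MH = Σ(aᵢ·n₀ᵢ/nᵢ) / Σ(cᵢ·n₁ᵢ/nᵢ), with n₁ᵢ = aᵢ+bᵢ (exposed), n₀ᵢ = cᵢ+dᵢ (unexposed), nᵢ = n₁ᵢ+n₀ᵢ.
Stratum 1 (2010–2014): n₁ = 3456, n₀ = 1536, n = 4992; a·n₀/n = 228·1536/4992 = 70.1538; c·n₁/n = 334·3456/4992 = 231.2308
Stratum 2 (2015–2019): n₁ = 1404, n₀ = 1382, n = 2786; a·n₀/n = 211·1382/2786 = 104.6669; c·n₁/n = 470·1404/2786 = 236.8557
RR_MH = (70.1538 + 104.6669) / (231.2308 + 236.8557) = 174.8208 / 468.0865 = 0.37348

0.37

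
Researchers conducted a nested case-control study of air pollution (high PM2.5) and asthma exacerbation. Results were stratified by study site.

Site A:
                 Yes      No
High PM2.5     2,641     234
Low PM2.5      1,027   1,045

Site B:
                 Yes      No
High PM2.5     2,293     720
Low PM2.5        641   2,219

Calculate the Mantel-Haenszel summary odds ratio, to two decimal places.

11.20

OR_MH = Σ(aᵢdᵢ/nᵢ) / Σ(bᵢcᵢ/nᵢ), where nᵢ is the stratum total.
Stratum 1 (Site A): n = 4947; a·d/n = 2641·1045/4947 = 557.8826; b·c/n = 234·1027/4947 = 48.5785
Stratum 2 (Site B): n = 5873; a·d/n = 2293·2219/5873 = 866.3659; b·c/n = 720·641/5873 = 78.5833
OR_MH = (557.8826 + 866.3659) / (48.5785 + 78.5833) = 1424.2485 / 127.1619 = 11.20028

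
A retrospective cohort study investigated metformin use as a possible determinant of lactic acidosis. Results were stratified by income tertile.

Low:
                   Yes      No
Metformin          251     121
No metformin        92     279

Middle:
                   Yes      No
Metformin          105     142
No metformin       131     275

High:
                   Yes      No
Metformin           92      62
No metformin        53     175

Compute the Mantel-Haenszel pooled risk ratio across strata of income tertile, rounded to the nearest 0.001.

RR_MH = Σ(aᵢ·n₀ᵢ/nᵢ) / Σ(cᵢ·n₁ᵢ/nᵢ), with n₁ᵢ = aᵢ+bᵢ (exposed), n₀ᵢ = cᵢ+dᵢ (unexposed), nᵢ = n₁ᵢ+n₀ᵢ.
Stratum 1 (Low): n₁ = 372, n₀ = 371, n = 743; a·n₀/n = 251·371/743 = 125.3311; c·n₁/n = 92·372/743 = 46.0619
Stratum 2 (Middle): n₁ = 247, n₀ = 406, n = 653; a·n₀/n = 105·406/653 = 65.2833; c·n₁/n = 131·247/653 = 49.5513
Stratum 3 (High): n₁ = 154, n₀ = 228, n = 382; a·n₀/n = 92·228/382 = 54.9110; c·n₁/n = 53·154/382 = 21.3665
RR_MH = (125.3311 + 65.2833 + 54.9110) / (46.0619 + 49.5513 + 21.3665) = 245.5254 / 116.9797 = 2.09887

2.099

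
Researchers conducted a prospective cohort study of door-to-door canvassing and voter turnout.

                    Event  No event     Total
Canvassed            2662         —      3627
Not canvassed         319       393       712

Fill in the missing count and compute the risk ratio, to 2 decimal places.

The missing cell is in the exposed row: 3627 − 2662 = 965.
So a = 2662, b = 965, c = 319, d = 393.
RR = [a/(a+b)] / [c/(c+d)] = (2662/3627) / (319/712) = 0.73394/0.44803 = 1.63814

1.64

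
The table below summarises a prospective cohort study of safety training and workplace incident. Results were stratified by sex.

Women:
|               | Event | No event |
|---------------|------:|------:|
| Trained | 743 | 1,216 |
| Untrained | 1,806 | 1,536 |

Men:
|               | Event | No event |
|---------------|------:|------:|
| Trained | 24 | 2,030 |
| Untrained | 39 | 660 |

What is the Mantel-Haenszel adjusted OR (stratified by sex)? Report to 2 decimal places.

0.50

OR_MH = Σ(aᵢdᵢ/nᵢ) / Σ(bᵢcᵢ/nᵢ), where nᵢ is the stratum total.
Stratum 1 (Women): n = 5301; a·d/n = 743·1536/5301 = 215.2892; b·c/n = 1216·1806/5301 = 414.2796
Stratum 2 (Men): n = 2753; a·d/n = 24·660/2753 = 5.7537; b·c/n = 2030·39/2753 = 28.7577
OR_MH = (215.2892 + 5.7537) / (414.2796 + 28.7577) = 221.0429 / 443.0373 = 0.49893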